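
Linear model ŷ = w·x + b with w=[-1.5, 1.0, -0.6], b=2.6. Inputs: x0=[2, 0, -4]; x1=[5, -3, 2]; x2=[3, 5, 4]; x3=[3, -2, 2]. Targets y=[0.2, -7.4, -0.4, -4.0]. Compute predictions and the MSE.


ŷ0 = (-1.5)·(2) + (1.0)·(0) + (-0.6)·(-4) + 2.6 = 2.0
ŷ1 = (-1.5)·(5) + (1.0)·(-3) + (-0.6)·(2) + 2.6 = -9.1
ŷ2 = (-1.5)·(3) + (1.0)·(5) + (-0.6)·(4) + 2.6 = 0.7
ŷ3 = (-1.5)·(3) + (1.0)·(-2) + (-0.6)·(2) + 2.6 = -5.1
errors² = [3.24, 2.89, 1.21, 1.21]
MSE = 8.5500/4 = 2.1375

2.1375


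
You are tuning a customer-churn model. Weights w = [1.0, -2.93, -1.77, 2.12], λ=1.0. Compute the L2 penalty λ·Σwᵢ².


‖w‖₂² = (1.0)² + (-2.93)² + (-1.77)² + (2.12)²
     = 1 + 8.5849 + 3.1329 + 4.4944
     = 17.2122
λ·‖w‖₂² = 1.0·17.2122 = 17.2122

17.2122


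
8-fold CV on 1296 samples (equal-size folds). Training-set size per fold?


Fold size = 1296/8 = 162
Training per fold = 1296 - 162 = 1134

1134


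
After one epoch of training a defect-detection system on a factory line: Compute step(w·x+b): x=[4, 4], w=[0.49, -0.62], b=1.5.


z = (4)·(0.49) + (4)·(-0.62) + 1.5
  = 0.98
step(z) = 1 (z≥0)

1


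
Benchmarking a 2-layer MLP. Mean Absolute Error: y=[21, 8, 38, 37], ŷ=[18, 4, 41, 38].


Absolute errors: |21-18|=3, |8-4|=4, |38-41|=3, |37-38|=1
Sum = 11
MAE = 11/4 = 11/4

11/4


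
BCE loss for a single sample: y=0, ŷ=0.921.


BCE = -[y·ln(p) + (1-y)·ln(1-p)]
= -0 - 1·ln(1-0.921)
= -ln(0.079) = 2.5383

2.5383


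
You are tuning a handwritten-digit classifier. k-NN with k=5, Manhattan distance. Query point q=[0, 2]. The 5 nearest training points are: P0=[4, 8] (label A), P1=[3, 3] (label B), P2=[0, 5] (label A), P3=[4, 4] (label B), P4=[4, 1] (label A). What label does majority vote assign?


d(q,P0) = 10  (label A)
d(q,P1) = 4  (label B)
d(q,P2) = 3  (label A)
d(q,P3) = 6  (label B)
d(q,P4) = 5  (label A)
Votes: A=3, B=2
Majority → A

A


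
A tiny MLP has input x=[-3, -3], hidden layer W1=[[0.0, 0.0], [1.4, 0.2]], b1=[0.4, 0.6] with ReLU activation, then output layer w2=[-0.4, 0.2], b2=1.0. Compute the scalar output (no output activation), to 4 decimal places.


z1[0] = (0.0)·(-3) + (0.0)·(-3) + 0.4 = 0.4
z1[1] = (1.4)·(-3) + (0.2)·(-3) + 0.6 = -4.2
h = ReLU(z1) = [0.4, 0.0]
output = (-0.4)·(0.4) + (0.2)·(0.0) + 1.0 = 0.84

0.84


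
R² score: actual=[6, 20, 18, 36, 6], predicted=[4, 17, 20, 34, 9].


ȳ = 17.2
SS_res = Σ(y-ŷ)² = 30
SS_tot = Σ(y-ȳ)² = 612.8
R² = 1 - SS_res/SS_tot = 1 - 0.049 = 0.951

0.951


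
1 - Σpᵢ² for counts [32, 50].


Probabilities: [32/82, 50/82] ≈ [0.3902, 0.6098]
Σpᵢ² = (1024 + 2500)/82² = 3524/6724
Gini = 1 - Σpᵢ² = 1 - 3524/6724 = 0.4759

0.4759


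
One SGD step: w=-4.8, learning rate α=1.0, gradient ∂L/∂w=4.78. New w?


w_new = w - α·∇
= -4.8 - 1.0·4.78
= -4.8 - 4.78
= -9.58

-9.58


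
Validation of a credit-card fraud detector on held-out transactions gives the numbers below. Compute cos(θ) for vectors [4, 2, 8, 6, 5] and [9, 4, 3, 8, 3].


A·B = 4·9 + 2·4 + 8·3 + 6·8 + 5·3 = 131
‖A‖ = √145 = 12.0416, ‖B‖ = √179 = 13.3791
cos = 131/(√145·√179) = 131/√25955 = 0.8131

0.8131


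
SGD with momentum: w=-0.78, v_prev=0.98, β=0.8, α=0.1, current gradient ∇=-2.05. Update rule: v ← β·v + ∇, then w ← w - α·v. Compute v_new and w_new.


v_new = 0.8·0.98 - 2.05 = 0.784 - 2.05 = -1.266
w_new = -0.78 - 0.1·-1.266 = -0.78 + 0.1266 = -0.6534

v_new=-1.266, w_new=-0.6534


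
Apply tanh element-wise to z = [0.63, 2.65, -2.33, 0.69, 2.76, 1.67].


tanh(0.63) = 0.5581
tanh(2.65) = 0.9901
tanh(-2.33) = -0.9812
tanh(0.69) = 0.598
tanh(2.76) = 0.992
tanh(1.67) = 0.9316
result = [0.5581, 0.9901, -0.9812, 0.598, 0.992, 0.9316]

[0.5581, 0.9901, -0.9812, 0.598, 0.992, 0.9316]


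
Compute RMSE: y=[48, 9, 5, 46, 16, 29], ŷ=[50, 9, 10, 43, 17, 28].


MSE = 40/6 = 6.6667
RMSE = √(40/6) = 2.582

2.582


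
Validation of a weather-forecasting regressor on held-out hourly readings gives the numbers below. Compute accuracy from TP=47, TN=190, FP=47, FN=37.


Accuracy = (TP+TN)/(TP+TN+FP+FN)
= (47+190)/(321)
= 237/321 = 73.83%

73.83%


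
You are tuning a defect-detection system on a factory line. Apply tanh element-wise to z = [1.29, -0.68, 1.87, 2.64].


tanh(1.29) = 0.8591
tanh(-0.68) = -0.5915
tanh(1.87) = 0.9536
tanh(2.64) = 0.9899
result = [0.8591, -0.5915, 0.9536, 0.9899]

[0.8591, -0.5915, 0.9536, 0.9899]


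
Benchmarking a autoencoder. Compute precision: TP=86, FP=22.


Precision = TP/(TP+FP)
= 86/(86+22)
= 86/108 = 79.63%

79.63%


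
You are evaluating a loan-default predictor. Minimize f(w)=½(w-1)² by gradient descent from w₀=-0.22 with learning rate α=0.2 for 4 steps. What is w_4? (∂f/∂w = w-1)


step 1: grad = -0.22-1 = -1.22; w = -0.22 - 0.2·(-1.22) = 0.024
step 2: grad = 0.024-1 = -0.976; w = 0.024 - 0.2·(-0.976) = 0.2192
step 3: grad = 0.2192-1 = -0.7808; w = 0.2192 - 0.2·(-0.7808) = 0.37536
step 4: grad = 0.37536-1 = -0.62464; w = 0.37536 - 0.2·(-0.62464) = 0.500288

0.500288


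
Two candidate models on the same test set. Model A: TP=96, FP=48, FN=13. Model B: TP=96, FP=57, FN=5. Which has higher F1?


Model A: P=96/144=0.6667, R=96/109=0.8807, F1=2PR/(P+R)=2TP/(2TP+FP+FN)=192/253=0.7589
Model B: P=96/153=0.6275, R=96/101=0.9505, F1=2PR/(P+R)=2TP/(2TP+FP+FN)=192/254=0.7559
0.7589 > 0.7559 → Model A

Model A


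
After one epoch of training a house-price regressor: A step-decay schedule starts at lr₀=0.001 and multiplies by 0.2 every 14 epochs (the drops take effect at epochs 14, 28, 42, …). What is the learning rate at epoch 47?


n_drops = ⌊47/14⌋ = 3
lr = 0.001·0.2^3 = 0.001·0.008 = 0.000008

0.000008


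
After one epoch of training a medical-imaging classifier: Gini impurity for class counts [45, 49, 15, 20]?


Probabilities: [45/129, 49/129, 15/129, 20/129] ≈ [0.3488, 0.3798, 0.1163, 0.155]
Σpᵢ² = (2025 + 2401 + 225 + 400)/129² = 5051/16641
Gini = 1 - Σpᵢ² = 1 - 5051/16641 = 0.6965

0.6965


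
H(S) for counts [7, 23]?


Probabilities: [7/30, 23/30] ≈ [0.2333, 0.7667]
H = -((7/30)·log₂(7/30) + (23/30)·log₂(23/30))
  = 0.7838 bits

0.7838 bits


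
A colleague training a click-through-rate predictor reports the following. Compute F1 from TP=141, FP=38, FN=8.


Precision = 141/179 = 0.7877
Recall = 141/149 = 0.9463
F1 = 2·P·R/(P+R) = 2·TP/(2·TP+FP+FN) = 282/(282+38+8) = 282/328 = 0.8598

0.8598


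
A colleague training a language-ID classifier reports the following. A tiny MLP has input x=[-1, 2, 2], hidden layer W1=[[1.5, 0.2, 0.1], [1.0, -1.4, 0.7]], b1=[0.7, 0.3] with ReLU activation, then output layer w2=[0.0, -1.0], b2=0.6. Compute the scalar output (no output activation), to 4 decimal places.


z1[0] = (1.5)·(-1) + (0.2)·(2) + (0.1)·(2) + 0.7 = -0.2
z1[1] = (1.0)·(-1) + (-1.4)·(2) + (0.7)·(2) + 0.3 = -2.1
h = ReLU(z1) = [0.0, 0.0]
output = (0.0)·(0.0) + (-1.0)·(0.0) + 0.6 = 0.6

0.6


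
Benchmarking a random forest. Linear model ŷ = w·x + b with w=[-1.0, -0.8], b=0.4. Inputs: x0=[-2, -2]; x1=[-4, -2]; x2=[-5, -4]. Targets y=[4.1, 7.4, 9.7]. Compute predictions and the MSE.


ŷ0 = (-1.0)·(-2) + (-0.8)·(-2) + 0.4 = 4.0
ŷ1 = (-1.0)·(-4) + (-0.8)·(-2) + 0.4 = 6.0
ŷ2 = (-1.0)·(-5) + (-0.8)·(-4) + 0.4 = 8.6
errors² = [0.01, 1.96, 1.21]
MSE = 3.1800/3 = 1.06

1.06


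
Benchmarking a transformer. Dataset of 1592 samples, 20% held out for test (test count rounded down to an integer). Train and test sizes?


Test = ⌊1592·20/100⌋ = 318
Train = 1592 - 318 = 1274

Train: 1274, Test: 318


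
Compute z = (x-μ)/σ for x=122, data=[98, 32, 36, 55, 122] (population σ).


μ = 68.6, σ = 35.5055
z = (122 - 68.6)/35.5055 = 1.504

1.504


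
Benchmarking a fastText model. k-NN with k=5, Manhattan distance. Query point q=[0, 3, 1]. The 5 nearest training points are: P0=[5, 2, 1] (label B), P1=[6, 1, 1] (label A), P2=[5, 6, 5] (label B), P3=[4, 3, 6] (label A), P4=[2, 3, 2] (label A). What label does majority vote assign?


d(q,P0) = 6  (label B)
d(q,P1) = 8  (label A)
d(q,P2) = 12  (label B)
d(q,P3) = 9  (label A)
d(q,P4) = 3  (label A)
Votes: A=3, B=2
Majority → A

A


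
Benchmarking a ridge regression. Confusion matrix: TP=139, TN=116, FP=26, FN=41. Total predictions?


Total = TP + TN + FP + FN
= 139 + 116 + 26 + 41
= 322
(Predicted positive: 165, predicted negative: 157)

322


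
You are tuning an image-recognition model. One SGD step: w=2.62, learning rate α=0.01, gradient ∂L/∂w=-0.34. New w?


w_new = w - α·∇
= 2.62 - 0.01·-0.34
= 2.62 + 0.0034
= 2.6234

2.6234


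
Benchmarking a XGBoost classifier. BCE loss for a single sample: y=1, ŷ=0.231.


BCE = -[y·ln(p) + (1-y)·ln(1-p)]
= -1·ln(0.231) - 0
= -ln(0.231) = 1.4653

1.4653


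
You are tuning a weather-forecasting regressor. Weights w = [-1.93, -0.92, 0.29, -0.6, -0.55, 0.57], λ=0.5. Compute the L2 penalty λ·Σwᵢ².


‖w‖₂² = (-1.93)² + (-0.92)² + (0.29)² + (-0.6)² + (-0.55)² + (0.57)²
     = 3.7249 + 0.8464 + 0.0841 + 0.36 + 0.3025 + 0.3249
     = 5.6428
λ·‖w‖₂² = 0.5·5.6428 = 2.8214

2.8214


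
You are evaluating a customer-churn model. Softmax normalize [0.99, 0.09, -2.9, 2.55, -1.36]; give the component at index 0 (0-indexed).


Exponentials: e^0.99=2.6912, e^0.09=1.0942, e^-2.9=0.055, e^2.55=12.8071, e^-1.36=0.2567
Sum = 16.9042
Softmax = [0.1592, 0.0647, 0.0033, 0.7576, 0.0152]
p[0] = 2.6912/16.9042 = 0.1592

0.1592


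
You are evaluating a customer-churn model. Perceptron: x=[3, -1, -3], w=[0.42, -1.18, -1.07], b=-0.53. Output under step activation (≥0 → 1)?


z = (3)·(0.42) + (-1)·(-1.18) + (-3)·(-1.07) - 0.53
  = 5.12
step(z) = 1 (z≥0)

1


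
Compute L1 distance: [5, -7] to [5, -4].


d = |5-5| + |-7+ 4|
  = 0 + 3
  = 3

3


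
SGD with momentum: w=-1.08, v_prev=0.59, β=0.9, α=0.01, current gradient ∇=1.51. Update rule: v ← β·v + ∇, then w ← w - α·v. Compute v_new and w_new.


v_new = 0.9·0.59 + 1.51 = 0.531 + 1.51 = 2.041
w_new = -1.08 - 0.01·2.041 = -1.08 - 0.02041 = -1.10041

v_new=2.041, w_new=-1.10041


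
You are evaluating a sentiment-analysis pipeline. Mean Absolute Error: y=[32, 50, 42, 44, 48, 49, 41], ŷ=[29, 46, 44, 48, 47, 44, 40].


Absolute errors: |32-29|=3, |50-46|=4, |42-44|=2, |44-48|=4, |48-47|=1, |49-44|=5, |41-40|=1
Sum = 20
MAE = 20/7 = 20/7

20/7


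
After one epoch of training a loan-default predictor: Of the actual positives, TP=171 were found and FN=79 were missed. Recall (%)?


Recall = TP/(TP+FN)
= 171/(171+79)
= 171/250 = 68.4%

68.4%


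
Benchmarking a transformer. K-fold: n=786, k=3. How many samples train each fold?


Fold size = 786/3 = 262
Training per fold = 786 - 262 = 524

524


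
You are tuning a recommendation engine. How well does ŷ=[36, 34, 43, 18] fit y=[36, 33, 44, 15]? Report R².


ȳ = 32
SS_res = Σ(y-ŷ)² = 11
SS_tot = Σ(y-ȳ)² = 450
R² = 1 - SS_res/SS_tot = 1 - 0.0244 = 0.9756

0.9756


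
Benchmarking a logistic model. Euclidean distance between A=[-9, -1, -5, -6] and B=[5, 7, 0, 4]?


d = √((-9-5)² + (-1-7)² + (-5-0)² + (-6-4)²)
  = √(196 + 64 + 25 + 100)
  = √385 = 19.6214

19.6214


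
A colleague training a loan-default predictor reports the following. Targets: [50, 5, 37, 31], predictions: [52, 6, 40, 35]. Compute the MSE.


Squared errors: (50-52)²=4, (5-6)²=1, (37-40)²=9, (31-35)²=16
Sum = 30
MSE = 30/4 = 15/2

15/2


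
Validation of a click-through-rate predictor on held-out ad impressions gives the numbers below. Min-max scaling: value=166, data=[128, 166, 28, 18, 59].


min=18, max=166
(166-18)/(166-18) = 148/148 = 1.0

1.0


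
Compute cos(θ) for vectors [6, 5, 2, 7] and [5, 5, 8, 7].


A·B = 6·5 + 5·5 + 2·8 + 7·7 = 120
‖A‖ = √114 = 10.6771, ‖B‖ = √163 = 12.7671
cos = 120/(√114·√163) = 120/√18582 = 0.8803

0.8803


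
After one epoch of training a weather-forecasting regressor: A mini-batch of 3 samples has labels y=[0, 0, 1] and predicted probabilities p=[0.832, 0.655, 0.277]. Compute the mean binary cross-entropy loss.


L[0] = -ln(1-0.832) = -ln(0.168) = 1.7838
L[1] = -ln(1-0.655) = -ln(0.345) = 1.0642
L[2] = -ln(0.277) = 1.2837
mean = (1.7838 + 1.0642 + 1.2837)/3 = 1.3772

1.3772


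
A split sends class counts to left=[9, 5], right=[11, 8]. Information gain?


Parent = [20, 13], H_parent = 0.9673
H_left = 0.9403 (n=14), H_right = 0.9819 (n=19)
H_children = (14/33)·0.9403 + (19/33)·0.9819 = 0.9643
IG = 0.9673 - 0.9643 = 0.003

0.003


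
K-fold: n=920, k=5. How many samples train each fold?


Fold size = 920/5 = 184
Training per fold = 920 - 184 = 736

736


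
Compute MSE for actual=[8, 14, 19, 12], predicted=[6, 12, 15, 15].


Squared errors: (8-6)²=4, (14-12)²=4, (19-15)²=16, (12-15)²=9
Sum = 33
MSE = 33/4 = 33/4

33/4


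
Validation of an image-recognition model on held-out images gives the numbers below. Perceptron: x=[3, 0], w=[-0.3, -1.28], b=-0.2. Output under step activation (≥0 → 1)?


z = (3)·(-0.3) + (0)·(-1.28) - 0.2
  = -1.1
step(z) = 0 (z<0)

0


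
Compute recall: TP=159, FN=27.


Recall = TP/(TP+FN)
= 159/(159+27)
= 159/186 = 85.48%

85.48%


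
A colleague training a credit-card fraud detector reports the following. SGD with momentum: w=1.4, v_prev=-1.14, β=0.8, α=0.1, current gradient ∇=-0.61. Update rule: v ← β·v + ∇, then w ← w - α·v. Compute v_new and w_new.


v_new = 0.8·-1.14 - 0.61 = -0.912 - 0.61 = -1.522
w_new = 1.4 - 0.1·-1.522 = 1.4 + 0.1522 = 1.5522

v_new=-1.522, w_new=1.5522


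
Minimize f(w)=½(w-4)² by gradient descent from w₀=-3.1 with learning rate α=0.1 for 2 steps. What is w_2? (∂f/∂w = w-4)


step 1: grad = -3.1-4 = -7.1; w = -3.1 - 0.1·(-7.1) = -2.39
step 2: grad = -2.39-4 = -6.39; w = -2.39 - 0.1·(-6.39) = -1.751

-1.751


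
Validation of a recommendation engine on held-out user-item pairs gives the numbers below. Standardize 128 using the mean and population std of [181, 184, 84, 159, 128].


μ = 147.2, σ = 37.4134
z = (128 - 147.2)/37.4134 = -0.5132

-0.5132


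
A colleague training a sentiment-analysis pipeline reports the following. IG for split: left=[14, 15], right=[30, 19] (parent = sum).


Parent = [44, 34], H_parent = 0.9881
H_left = 0.9991 (n=29), H_right = 0.9633 (n=49)
H_children = (29/78)·0.9991 + (49/78)·0.9633 = 0.9766
IG = 0.9881 - 0.9766 = 0.0115

0.0115


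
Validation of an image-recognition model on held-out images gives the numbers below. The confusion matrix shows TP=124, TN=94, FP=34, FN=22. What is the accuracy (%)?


Accuracy = (TP+TN)/(TP+TN+FP+FN)
= (124+94)/(274)
= 218/274 = 79.56%

79.56%


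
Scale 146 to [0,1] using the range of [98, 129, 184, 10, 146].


min=10, max=184
(146-10)/(184-10) = 136/174 = 0.7816

0.7816


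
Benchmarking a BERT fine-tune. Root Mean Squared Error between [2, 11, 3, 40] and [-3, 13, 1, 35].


MSE = 58/4 = 14.5
RMSE = √(58/4) = 3.8079

3.8079


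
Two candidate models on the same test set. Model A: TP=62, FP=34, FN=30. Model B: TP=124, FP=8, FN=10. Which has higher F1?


Model A: P=62/96=0.6458, R=62/92=0.6739, F1=2PR/(P+R)=2TP/(2TP+FP+FN)=124/188=0.6596
Model B: P=124/132=0.9394, R=124/134=0.9254, F1=2PR/(P+R)=2TP/(2TP+FP+FN)=248/266=0.9323
0.6596 < 0.9323 → Model B

Model B


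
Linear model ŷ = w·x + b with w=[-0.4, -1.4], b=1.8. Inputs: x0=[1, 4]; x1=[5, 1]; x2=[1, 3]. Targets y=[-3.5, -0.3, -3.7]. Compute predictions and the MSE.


ŷ0 = (-0.4)·(1) + (-1.4)·(4) + 1.8 = -4.2
ŷ1 = (-0.4)·(5) + (-1.4)·(1) + 1.8 = -1.6
ŷ2 = (-0.4)·(1) + (-1.4)·(3) + 1.8 = -2.8
errors² = [0.49, 1.69, 0.81]
MSE = 2.9900/3 = 0.9967

0.9967


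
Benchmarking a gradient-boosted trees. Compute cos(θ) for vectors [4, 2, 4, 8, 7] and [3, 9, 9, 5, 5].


A·B = 4·3 + 2·9 + 4·9 + 8·5 + 7·5 = 141
‖A‖ = √149 = 12.2066, ‖B‖ = √221 = 14.8661
cos = 141/(√149·√221) = 141/√32929 = 0.777

0.777


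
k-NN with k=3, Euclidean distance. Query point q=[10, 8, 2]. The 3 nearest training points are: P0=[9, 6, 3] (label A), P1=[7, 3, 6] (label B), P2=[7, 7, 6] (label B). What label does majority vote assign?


d(q,P0) = 2.4495  (label A)
d(q,P1) = 7.0711  (label B)
d(q,P2) = 5.099  (label B)
Votes: A=1, B=2
Majority → B

B


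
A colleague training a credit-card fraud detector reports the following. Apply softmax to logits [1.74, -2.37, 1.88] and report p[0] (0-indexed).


Exponentials: e^1.74=5.6973, e^-2.37=0.0935, e^1.88=6.5535
Sum = 12.3443
Softmax = [0.4615, 0.0076, 0.5309]
p[0] = 5.6973/12.3443 = 0.4615

0.4615


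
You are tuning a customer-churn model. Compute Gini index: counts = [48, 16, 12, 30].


Probabilities: [48/106, 16/106, 12/106, 30/106] ≈ [0.4528, 0.1509, 0.1132, 0.283]
Σpᵢ² = (2304 + 256 + 144 + 900)/106² = 3604/11236
Gini = 1 - Σpᵢ² = 1 - 3604/11236 = 0.6792

0.6792


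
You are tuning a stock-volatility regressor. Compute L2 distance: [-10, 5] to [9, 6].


d = √((-10-9)² + (5-6)²)
  = √(361 + 1)
  = √362 = 19.0263

19.0263


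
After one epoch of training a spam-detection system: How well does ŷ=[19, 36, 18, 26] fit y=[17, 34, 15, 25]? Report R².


ȳ = 22.75
SS_res = Σ(y-ŷ)² = 18
SS_tot = Σ(y-ȳ)² = 224.75
R² = 1 - SS_res/SS_tot = 1 - 0.0801 = 0.9199

0.9199


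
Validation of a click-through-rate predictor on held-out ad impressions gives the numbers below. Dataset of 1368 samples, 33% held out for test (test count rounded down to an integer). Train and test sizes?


Test = ⌊1368·33/100⌋ = 451
Train = 1368 - 451 = 917

Train: 917, Test: 451


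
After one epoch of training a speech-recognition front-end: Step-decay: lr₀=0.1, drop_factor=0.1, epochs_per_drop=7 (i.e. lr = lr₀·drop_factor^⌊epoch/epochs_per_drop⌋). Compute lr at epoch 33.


n_drops = ⌊33/7⌋ = 4
lr = 0.1·0.1^4 = 0.1·0.0001 = 0.00001

0.00001


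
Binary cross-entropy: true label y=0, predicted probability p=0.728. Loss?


BCE = -[y·ln(p) + (1-y)·ln(1-p)]
= -0 - 1·ln(1-0.728)
= -ln(0.272) = 1.302

1.302


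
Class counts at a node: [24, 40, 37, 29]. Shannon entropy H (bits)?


Probabilities: [24/130, 40/130, 37/130, 29/130] ≈ [0.1846, 0.3077, 0.2846, 0.2231]
H = -((24/130)·log₂(24/130) + (40/130)·log₂(40/130) + (37/130)·log₂(37/130) + (29/130)·log₂(29/130))
  = 1.972 bits

1.972 bits


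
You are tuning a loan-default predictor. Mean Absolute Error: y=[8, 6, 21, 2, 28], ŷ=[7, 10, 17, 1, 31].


Absolute errors: |8-7|=1, |6-10|=4, |21-17|=4, |2-1|=1, |28-31|=3
Sum = 13
MAE = 13/5 = 13/5

13/5


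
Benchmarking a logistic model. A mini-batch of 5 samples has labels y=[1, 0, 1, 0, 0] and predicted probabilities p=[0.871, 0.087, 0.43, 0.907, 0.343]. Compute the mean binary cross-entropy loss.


L[0] = -ln(0.871) = 0.1381
L[1] = -ln(1-0.087) = -ln(0.913) = 0.091
L[2] = -ln(0.43) = 0.844
L[3] = -ln(1-0.907) = -ln(0.093) = 2.3752
L[4] = -ln(1-0.343) = -ln(0.657) = 0.4201
mean = (0.1381 + 0.091 + 0.844 + 2.3752 + 0.4201)/5 = 0.7737

0.7737


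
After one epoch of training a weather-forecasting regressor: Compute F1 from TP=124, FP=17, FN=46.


Precision = 124/141 = 0.8794
Recall = 124/170 = 0.7294
F1 = 2·P·R/(P+R) = 2·TP/(2·TP+FP+FN) = 248/(248+17+46) = 248/311 = 0.7974

0.7974


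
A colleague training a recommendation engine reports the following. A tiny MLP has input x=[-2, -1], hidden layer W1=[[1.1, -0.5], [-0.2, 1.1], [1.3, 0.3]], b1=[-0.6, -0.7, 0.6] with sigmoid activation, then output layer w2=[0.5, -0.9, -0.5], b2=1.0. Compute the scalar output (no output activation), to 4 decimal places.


z1[0] = (1.1)·(-2) + (-0.5)·(-1) - 0.6 = -2.3
z1[1] = (-0.2)·(-2) + (1.1)·(-1) - 0.7 = -1.4
z1[2] = (1.3)·(-2) + (0.3)·(-1) + 0.6 = -2.3
h = sigmoid(z1) = [0.0911, 0.1978, 0.0911]
output = (0.5)·(0.0911) + (-0.9)·(0.1978) + (-0.5)·(0.0911) + 1.0 = 0.822

0.822


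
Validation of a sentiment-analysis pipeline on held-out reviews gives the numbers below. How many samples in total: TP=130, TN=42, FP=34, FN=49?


Total = TP + TN + FP + FN
= 130 + 42 + 34 + 49
= 255
(Predicted positive: 164, predicted negative: 91)

255


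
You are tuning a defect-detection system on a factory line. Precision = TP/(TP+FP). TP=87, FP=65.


Precision = TP/(TP+FP)
= 87/(87+65)
= 87/152 = 57.24%

57.24%


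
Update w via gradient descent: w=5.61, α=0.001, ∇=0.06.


w_new = w - α·∇
= 5.61 - 0.001·0.06
= 5.61 - 0.00006
= 5.60994

5.60994


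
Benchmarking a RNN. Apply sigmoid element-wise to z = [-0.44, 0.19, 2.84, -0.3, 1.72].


σ(-0.44) = 1/(1+e^0.44) = 0.3917
σ(0.19) = 1/(1+e^-0.19) = 0.5474
σ(2.84) = 1/(1+e^-2.84) = 0.9448
σ(-0.3) = 1/(1+e^0.3) = 0.4256
σ(1.72) = 1/(1+e^-1.72) = 0.8481
result = [0.3917, 0.5474, 0.9448, 0.4256, 0.8481]

[0.3917, 0.5474, 0.9448, 0.4256, 0.8481]


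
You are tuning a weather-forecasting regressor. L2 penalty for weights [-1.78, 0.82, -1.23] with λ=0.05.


‖w‖₂² = (-1.78)² + (0.82)² + (-1.23)²
     = 3.1684 + 0.6724 + 1.5129
     = 5.3537
λ·‖w‖₂² = 0.05·5.3537 = 0.267685

0.267685


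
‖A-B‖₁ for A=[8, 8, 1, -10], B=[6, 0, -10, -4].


d = |8-6| + |8-0| + |1+ 10| + |-10+ 4|
  = 2 + 8 + 11 + 6
  = 27

27


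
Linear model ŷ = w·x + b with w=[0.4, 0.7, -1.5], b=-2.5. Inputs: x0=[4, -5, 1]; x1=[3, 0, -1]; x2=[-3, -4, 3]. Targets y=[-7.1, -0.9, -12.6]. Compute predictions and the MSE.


ŷ0 = (0.4)·(4) + (0.7)·(-5) + (-1.5)·(1) - 2.5 = -5.9
ŷ1 = (0.4)·(3) + (0.7)·(0) + (-1.5)·(-1) - 2.5 = 0.2
ŷ2 = (0.4)·(-3) + (0.7)·(-4) + (-1.5)·(3) - 2.5 = -11.0
errors² = [1.44, 1.21, 2.56]
MSE = 5.2100/3 = 1.7367

1.7367


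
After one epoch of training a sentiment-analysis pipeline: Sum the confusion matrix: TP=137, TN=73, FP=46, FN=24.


Total = TP + TN + FP + FN
= 137 + 73 + 46 + 24
= 280
(Predicted positive: 183, predicted negative: 97)

280


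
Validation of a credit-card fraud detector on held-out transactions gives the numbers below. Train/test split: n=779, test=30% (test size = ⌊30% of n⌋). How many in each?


Test = ⌊779·30/100⌋ = 233
Train = 779 - 233 = 546

Train: 546, Test: 233


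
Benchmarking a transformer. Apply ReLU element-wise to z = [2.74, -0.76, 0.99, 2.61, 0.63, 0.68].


ReLU(2.74) = max(0, 2.74) = 2.74
ReLU(-0.76) = max(0, -0.76) = 0.0
ReLU(0.99) = max(0, 0.99) = 0.99
ReLU(2.61) = max(0, 2.61) = 2.61
ReLU(0.63) = max(0, 0.63) = 0.63
ReLU(0.68) = max(0, 0.68) = 0.68
result = [2.74, 0.0, 0.99, 2.61, 0.63, 0.68]

[2.74, 0.0, 0.99, 2.61, 0.63, 0.68]


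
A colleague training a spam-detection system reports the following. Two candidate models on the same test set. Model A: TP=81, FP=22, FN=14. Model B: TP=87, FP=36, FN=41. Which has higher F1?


Model A: P=81/103=0.7864, R=81/95=0.8526, F1=2PR/(P+R)=2TP/(2TP+FP+FN)=162/198=0.8182
Model B: P=87/123=0.7073, R=87/128=0.6797, F1=2PR/(P+R)=2TP/(2TP+FP+FN)=174/251=0.6932
0.8182 > 0.6932 → Model A

Model A


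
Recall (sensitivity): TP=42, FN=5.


Recall = TP/(TP+FN)
= 42/(42+5)
= 42/47 = 89.36%

89.36%


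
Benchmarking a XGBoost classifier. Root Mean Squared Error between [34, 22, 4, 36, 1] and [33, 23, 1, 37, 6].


MSE = 37/5 = 7.4
RMSE = √(37/5) = 2.7203

2.7203


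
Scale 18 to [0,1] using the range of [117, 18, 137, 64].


min=18, max=137
(18-18)/(137-18) = 0/119 = 0.0

0.0


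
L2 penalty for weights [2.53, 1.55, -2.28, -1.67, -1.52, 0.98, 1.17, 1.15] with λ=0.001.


‖w‖₂² = (2.53)² + (1.55)² + (-2.28)² + (-1.67)² + (-1.52)² + (0.98)² + (1.17)² + (1.15)²
     = 6.4009 + 2.4025 + 5.1984 + 2.7889 + 2.3104 + 0.9604 + 1.3689 + 1.3225
     = 22.7529
λ·‖w‖₂² = 0.001·22.7529 = 0.022753

0.022753


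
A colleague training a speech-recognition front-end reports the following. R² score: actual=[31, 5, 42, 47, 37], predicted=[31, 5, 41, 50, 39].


ȳ = 32.4
SS_res = Σ(y-ŷ)² = 14
SS_tot = Σ(y-ȳ)² = 1079.2
R² = 1 - SS_res/SS_tot = 1 - 0.013 = 0.987

0.987


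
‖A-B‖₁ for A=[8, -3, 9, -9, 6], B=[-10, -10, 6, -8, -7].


d = |8+ 10| + |-3+ 10| + |9-6| + |-9+ 8| + |6+ 7|
  = 18 + 7 + 3 + 1 + 13
  = 42

42


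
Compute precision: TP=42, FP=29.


Precision = TP/(TP+FP)
= 42/(42+29)
= 42/71 = 59.15%

59.15%


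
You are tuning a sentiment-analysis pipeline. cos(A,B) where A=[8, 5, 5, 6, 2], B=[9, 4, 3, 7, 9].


A·B = 8·9 + 5·4 + 5·3 + 6·7 + 2·9 = 167
‖A‖ = √154 = 12.4097, ‖B‖ = √236 = 15.3623
cos = 167/(√154·√236) = 167/√36344 = 0.876

0.876


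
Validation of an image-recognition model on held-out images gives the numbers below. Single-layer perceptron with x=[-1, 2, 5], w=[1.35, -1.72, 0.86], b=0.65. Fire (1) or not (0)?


z = (-1)·(1.35) + (2)·(-1.72) + (5)·(0.86) + 0.65
  = 0.16
step(z) = 1 (z≥0)

1


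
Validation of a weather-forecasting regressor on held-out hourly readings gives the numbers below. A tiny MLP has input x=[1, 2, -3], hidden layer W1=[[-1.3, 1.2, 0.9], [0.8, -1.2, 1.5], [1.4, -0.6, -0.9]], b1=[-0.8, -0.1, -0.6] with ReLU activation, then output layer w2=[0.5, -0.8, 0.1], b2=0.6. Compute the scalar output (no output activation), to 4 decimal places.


z1[0] = (-1.3)·(1) + (1.2)·(2) + (0.9)·(-3) - 0.8 = -2.4
z1[1] = (0.8)·(1) + (-1.2)·(2) + (1.5)·(-3) - 0.1 = -6.2
z1[2] = (1.4)·(1) + (-0.6)·(2) + (-0.9)·(-3) - 0.6 = 2.3
h = ReLU(z1) = [0.0, 0.0, 2.3]
output = (0.5)·(0.0) + (-0.8)·(0.0) + (0.1)·(2.3) + 0.6 = 0.83

0.83


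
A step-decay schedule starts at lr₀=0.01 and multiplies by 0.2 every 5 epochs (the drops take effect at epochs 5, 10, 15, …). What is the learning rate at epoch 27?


n_drops = ⌊27/5⌋ = 5
lr = 0.01·0.2^5 = 0.01·0.00032 = 0.0000032

0.0000032


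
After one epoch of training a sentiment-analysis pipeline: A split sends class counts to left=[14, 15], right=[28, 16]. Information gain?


Parent = [42, 31], H_parent = 0.9836
H_left = 0.9991 (n=29), H_right = 0.9457 (n=44)
H_children = (29/73)·0.9991 + (44/73)·0.9457 = 0.9669
IG = 0.9836 - 0.9669 = 0.0167

0.0167


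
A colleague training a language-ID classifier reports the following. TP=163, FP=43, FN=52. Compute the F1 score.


Precision = 163/206 = 0.7913
Recall = 163/215 = 0.7581
F1 = 2·P·R/(P+R) = 2·TP/(2·TP+FP+FN) = 326/(326+43+52) = 326/421 = 0.7743

0.7743


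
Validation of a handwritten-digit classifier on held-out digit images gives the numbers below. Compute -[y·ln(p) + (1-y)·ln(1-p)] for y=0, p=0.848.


BCE = -[y·ln(p) + (1-y)·ln(1-p)]
= -0 - 1·ln(1-0.848)
= -ln(0.152) = 1.8839

1.8839


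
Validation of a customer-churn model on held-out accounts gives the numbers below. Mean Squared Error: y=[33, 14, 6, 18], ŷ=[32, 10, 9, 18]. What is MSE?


Squared errors: (33-32)²=1, (14-10)²=16, (6-9)²=9, (18-18)²=0
Sum = 26
MSE = 26/4 = 13/2

13/2


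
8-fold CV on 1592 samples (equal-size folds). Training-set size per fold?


Fold size = 1592/8 = 199
Training per fold = 1592 - 199 = 1393

1393


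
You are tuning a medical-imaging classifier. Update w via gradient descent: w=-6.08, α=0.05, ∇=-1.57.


w_new = w - α·∇
= -6.08 - 0.05·-1.57
= -6.08 + 0.0785
= -6.0015

-6.0015


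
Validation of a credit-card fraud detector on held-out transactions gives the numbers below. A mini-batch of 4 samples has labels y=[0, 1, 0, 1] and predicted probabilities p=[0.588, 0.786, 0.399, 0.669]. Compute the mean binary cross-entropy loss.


L[0] = -ln(1-0.588) = -ln(0.412) = 0.8867
L[1] = -ln(0.786) = 0.2408
L[2] = -ln(1-0.399) = -ln(0.601) = 0.5092
L[3] = -ln(0.669) = 0.402
mean = (0.8867 + 0.2408 + 0.5092 + 0.402)/4 = 0.5097

0.5097


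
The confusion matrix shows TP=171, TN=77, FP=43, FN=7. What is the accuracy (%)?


Accuracy = (TP+TN)/(TP+TN+FP+FN)
= (171+77)/(298)
= 248/298 = 83.22%

83.22%


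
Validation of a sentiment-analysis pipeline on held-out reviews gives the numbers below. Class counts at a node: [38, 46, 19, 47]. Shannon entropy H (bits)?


Probabilities: [38/150, 46/150, 19/150, 47/150] ≈ [0.2533, 0.3067, 0.1267, 0.3133]
H = -((38/150)·log₂(38/150) + (46/150)·log₂(46/150) + (19/150)·log₂(19/150) + (47/150)·log₂(47/150))
  = 1.9269 bits

1.9269 bits


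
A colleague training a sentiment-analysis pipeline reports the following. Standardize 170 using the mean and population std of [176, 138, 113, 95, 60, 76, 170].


μ = 118.2857, σ = 41.6609
z = (170 - 118.2857)/41.6609 = 1.2413

1.2413


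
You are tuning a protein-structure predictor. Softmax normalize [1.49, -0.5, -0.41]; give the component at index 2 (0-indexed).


Exponentials: e^1.49=4.4371, e^-0.5=0.6065, e^-0.41=0.6637
Sum = 5.7073
Softmax = [0.7774, 0.1063, 0.1163]
p[2] = 0.6637/5.7073 = 0.1163

0.1163


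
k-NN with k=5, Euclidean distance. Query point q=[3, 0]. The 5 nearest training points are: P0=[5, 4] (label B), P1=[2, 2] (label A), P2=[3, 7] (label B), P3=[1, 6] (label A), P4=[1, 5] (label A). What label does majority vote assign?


d(q,P0) = 4.4721  (label B)
d(q,P1) = 2.2361  (label A)
d(q,P2) = 7.0  (label B)
d(q,P3) = 6.3246  (label A)
d(q,P4) = 5.3852  (label A)
Votes: A=3, B=2
Majority → A

A


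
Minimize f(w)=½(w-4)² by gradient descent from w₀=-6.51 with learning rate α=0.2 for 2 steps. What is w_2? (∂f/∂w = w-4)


step 1: grad = -6.51-4 = -10.51; w = -6.51 - 0.2·(-10.51) = -4.408
step 2: grad = -4.408-4 = -8.408; w = -4.408 - 0.2·(-8.408) = -2.7264

-2.7264


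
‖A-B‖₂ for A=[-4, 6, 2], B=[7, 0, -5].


d = √((-4-7)² + (6-0)² + (2+ 5)²)
  = √(121 + 36 + 49)
  = √206 = 14.3527

14.3527


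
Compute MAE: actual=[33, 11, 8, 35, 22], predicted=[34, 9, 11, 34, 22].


Absolute errors: |33-34|=1, |11-9|=2, |8-11|=3, |35-34|=1, |22-22|=0
Sum = 7
MAE = 7/5 = 7/5

7/5


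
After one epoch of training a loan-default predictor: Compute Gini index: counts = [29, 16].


Probabilities: [29/45, 16/45] ≈ [0.6444, 0.3556]
Σpᵢ² = (841 + 256)/45² = 1097/2025
Gini = 1 - Σpᵢ² = 1 - 1097/2025 = 0.4583

0.4583


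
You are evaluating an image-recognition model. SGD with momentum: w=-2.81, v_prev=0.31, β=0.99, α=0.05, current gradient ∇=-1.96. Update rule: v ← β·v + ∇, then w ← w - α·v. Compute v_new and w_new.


v_new = 0.99·0.31 - 1.96 = 0.3069 - 1.96 = -1.6531
w_new = -2.81 - 0.05·-1.6531 = -2.81 + 0.082655 = -2.727345

v_new=-1.6531, w_new=-2.727345


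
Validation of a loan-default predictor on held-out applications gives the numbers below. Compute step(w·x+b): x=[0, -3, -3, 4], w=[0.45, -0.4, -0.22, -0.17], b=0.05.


z = (0)·(0.45) + (-3)·(-0.4) + (-3)·(-0.22) + (4)·(-0.17) + 0.05
  = 1.23
step(z) = 1 (z≥0)

1


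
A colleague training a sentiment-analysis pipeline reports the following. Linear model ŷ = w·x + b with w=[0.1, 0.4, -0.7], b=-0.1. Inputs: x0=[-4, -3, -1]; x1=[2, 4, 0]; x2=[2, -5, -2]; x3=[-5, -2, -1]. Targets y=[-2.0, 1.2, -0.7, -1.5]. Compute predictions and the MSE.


ŷ0 = (0.1)·(-4) + (0.4)·(-3) + (-0.7)·(-1) - 0.1 = -1.0
ŷ1 = (0.1)·(2) + (0.4)·(4) + (-0.7)·(0) - 0.1 = 1.7
ŷ2 = (0.1)·(2) + (0.4)·(-5) + (-0.7)·(-2) - 0.1 = -0.5
ŷ3 = (0.1)·(-5) + (0.4)·(-2) + (-0.7)·(-1) - 0.1 = -0.7
errors² = [1.0, 0.25, 0.04, 0.64]
MSE = 1.9300/4 = 0.4825

0.4825


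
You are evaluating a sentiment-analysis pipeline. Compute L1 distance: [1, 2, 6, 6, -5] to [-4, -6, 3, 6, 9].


d = |1+ 4| + |2+ 6| + |6-3| + |6-6| + |-5-9|
  = 5 + 8 + 3 + 0 + 14
  = 30

30


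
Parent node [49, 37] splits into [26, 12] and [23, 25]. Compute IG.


Parent = [49, 37], H_parent = 0.9859
H_left = 0.8997 (n=38), H_right = 0.9987 (n=48)
H_children = (38/86)·0.8997 + (48/86)·0.9987 = 0.955
IG = 0.9859 - 0.955 = 0.0309

0.0309


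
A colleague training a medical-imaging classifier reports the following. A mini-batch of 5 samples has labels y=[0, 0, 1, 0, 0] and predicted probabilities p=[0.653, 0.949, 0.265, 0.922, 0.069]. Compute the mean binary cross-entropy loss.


L[0] = -ln(1-0.653) = -ln(0.347) = 1.0584
L[1] = -ln(1-0.949) = -ln(0.051) = 2.9759
L[2] = -ln(0.265) = 1.328
L[3] = -ln(1-0.922) = -ln(0.078) = 2.551
L[4] = -ln(1-0.069) = -ln(0.931) = 0.0715
mean = (1.0584 + 2.9759 + 1.328 + 2.551 + 0.0715)/5 = 1.597

1.597


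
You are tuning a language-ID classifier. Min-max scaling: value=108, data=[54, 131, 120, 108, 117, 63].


min=54, max=131
(108-54)/(131-54) = 54/77 = 0.7013

0.7013


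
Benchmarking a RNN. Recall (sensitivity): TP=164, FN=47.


Recall = TP/(TP+FN)
= 164/(164+47)
= 164/211 = 77.73%

77.73%


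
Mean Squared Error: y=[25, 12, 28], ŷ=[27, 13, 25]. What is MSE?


Squared errors: (25-27)²=4, (12-13)²=1, (28-25)²=9
Sum = 14
MSE = 14/3 = 14/3

14/3


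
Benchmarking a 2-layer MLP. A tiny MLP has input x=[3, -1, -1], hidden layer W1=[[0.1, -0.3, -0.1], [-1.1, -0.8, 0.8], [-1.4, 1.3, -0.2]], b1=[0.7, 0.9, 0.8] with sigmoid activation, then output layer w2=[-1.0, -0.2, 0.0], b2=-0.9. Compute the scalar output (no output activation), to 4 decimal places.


z1[0] = (0.1)·(3) + (-0.3)·(-1) + (-0.1)·(-1) + 0.7 = 1.4
z1[1] = (-1.1)·(3) + (-0.8)·(-1) + (0.8)·(-1) + 0.9 = -2.4
z1[2] = (-1.4)·(3) + (1.3)·(-1) + (-0.2)·(-1) + 0.8 = -4.5
h = sigmoid(z1) = [0.8022, 0.0832, 0.011]
output = (-1.0)·(0.8022) + (-0.2)·(0.0832) + (0.0)·(0.011) - 0.9 = -1.7188

-1.7188


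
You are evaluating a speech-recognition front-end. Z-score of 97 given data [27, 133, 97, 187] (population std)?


μ = 111, σ = 58.1206
z = (97 - 111)/58.1206 = -0.2409

-0.2409


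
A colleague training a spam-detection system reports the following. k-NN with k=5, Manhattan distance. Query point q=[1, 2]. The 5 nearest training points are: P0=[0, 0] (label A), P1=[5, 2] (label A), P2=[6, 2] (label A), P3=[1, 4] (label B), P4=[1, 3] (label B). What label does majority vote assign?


d(q,P0) = 3  (label A)
d(q,P1) = 4  (label A)
d(q,P2) = 5  (label A)
d(q,P3) = 2  (label B)
d(q,P4) = 1  (label B)
Votes: A=3, B=2
Majority → A

A


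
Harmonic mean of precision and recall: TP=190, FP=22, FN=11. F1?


Precision = 190/212 = 0.8962
Recall = 190/201 = 0.9453
F1 = 2·P·R/(P+R) = 2·TP/(2·TP+FP+FN) = 380/(380+22+11) = 380/413 = 0.9201

0.9201


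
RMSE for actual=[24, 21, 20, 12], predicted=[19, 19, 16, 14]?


MSE = 49/4 = 12.25
RMSE = √(49/4) = 3.5

3.5


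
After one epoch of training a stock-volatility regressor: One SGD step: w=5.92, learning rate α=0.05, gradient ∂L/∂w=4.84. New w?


w_new = w - α·∇
= 5.92 - 0.05·4.84
= 5.92 - 0.242
= 5.678

5.678


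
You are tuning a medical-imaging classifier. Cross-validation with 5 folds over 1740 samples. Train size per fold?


Fold size = 1740/5 = 348
Training per fold = 1740 - 348 = 1392

1392


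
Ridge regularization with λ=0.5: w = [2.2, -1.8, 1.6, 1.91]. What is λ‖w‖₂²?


‖w‖₂² = (2.2)² + (-1.8)² + (1.6)² + (1.91)²
     = 4.84 + 3.24 + 2.56 + 3.6481
     = 14.2881
λ·‖w‖₂² = 0.5·14.2881 = 7.14405

7.14405


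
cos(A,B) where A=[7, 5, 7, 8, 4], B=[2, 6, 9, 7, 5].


A·B = 7·2 + 5·6 + 7·9 + 8·7 + 4·5 = 183
‖A‖ = √203 = 14.2478, ‖B‖ = √195 = 13.9642
cos = 183/(√203·√195) = 183/√39585 = 0.9198

0.9198


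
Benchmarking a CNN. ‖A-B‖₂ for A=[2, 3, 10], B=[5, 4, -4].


d = √((2-5)² + (3-4)² + (10+ 4)²)
  = √(9 + 1 + 196)
  = √206 = 14.3527

14.3527


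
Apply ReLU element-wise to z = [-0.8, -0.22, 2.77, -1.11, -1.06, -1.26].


ReLU(-0.8) = max(0, -0.8) = 0.0
ReLU(-0.22) = max(0, -0.22) = 0.0
ReLU(2.77) = max(0, 2.77) = 2.77
ReLU(-1.11) = max(0, -1.11) = 0.0
ReLU(-1.06) = max(0, -1.06) = 0.0
ReLU(-1.26) = max(0, -1.26) = 0.0
result = [0.0, 0.0, 2.77, 0.0, 0.0, 0.0]

[0.0, 0.0, 2.77, 0.0, 0.0, 0.0]


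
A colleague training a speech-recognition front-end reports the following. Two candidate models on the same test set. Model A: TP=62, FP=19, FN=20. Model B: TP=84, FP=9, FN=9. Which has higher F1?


Model A: P=62/81=0.7654, R=62/82=0.7561, F1=2PR/(P+R)=2TP/(2TP+FP+FN)=124/163=0.7607
Model B: P=84/93=0.9032, R=84/93=0.9032, F1=2PR/(P+R)=2TP/(2TP+FP+FN)=168/186=0.9032
0.7607 < 0.9032 → Model B

Model B


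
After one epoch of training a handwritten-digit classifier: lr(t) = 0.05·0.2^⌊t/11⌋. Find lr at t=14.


n_drops = ⌊14/11⌋ = 1
lr = 0.05·0.2^1 = 0.05·0.2 = 0.01

0.01


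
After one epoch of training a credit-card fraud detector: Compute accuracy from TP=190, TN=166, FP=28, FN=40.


Accuracy = (TP+TN)/(TP+TN+FP+FN)
= (190+166)/(424)
= 356/424 = 83.96%

83.96%


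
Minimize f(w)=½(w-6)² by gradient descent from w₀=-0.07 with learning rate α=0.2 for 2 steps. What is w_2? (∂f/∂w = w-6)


step 1: grad = -0.07-6 = -6.07; w = -0.07 - 0.2·(-6.07) = 1.144
step 2: grad = 1.144-6 = -4.856; w = 1.144 - 0.2·(-4.856) = 2.1152

2.1152


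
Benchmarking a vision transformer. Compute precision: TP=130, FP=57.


Precision = TP/(TP+FP)
= 130/(130+57)
= 130/187 = 69.52%

69.52%


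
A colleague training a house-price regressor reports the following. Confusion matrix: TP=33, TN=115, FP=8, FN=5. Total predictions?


Total = TP + TN + FP + FN
= 33 + 115 + 8 + 5
= 161
(Predicted positive: 41, predicted negative: 120)

161


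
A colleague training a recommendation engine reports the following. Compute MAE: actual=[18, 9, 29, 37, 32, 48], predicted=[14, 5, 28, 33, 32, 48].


Absolute errors: |18-14|=4, |9-5|=4, |29-28|=1, |37-33|=4, |32-32|=0, |48-48|=0
Sum = 13
MAE = 13/6 = 13/6

13/6


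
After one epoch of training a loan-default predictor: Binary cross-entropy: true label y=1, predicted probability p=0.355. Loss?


BCE = -[y·ln(p) + (1-y)·ln(1-p)]
= -1·ln(0.355) - 0
= -ln(0.355) = 1.0356

1.0356


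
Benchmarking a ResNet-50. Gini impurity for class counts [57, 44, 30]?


Probabilities: [57/131, 44/131, 30/131] ≈ [0.4351, 0.3359, 0.229]
Σpᵢ² = (3249 + 1936 + 900)/131² = 6085/17161
Gini = 1 - Σpᵢ² = 1 - 6085/17161 = 0.6454

0.6454


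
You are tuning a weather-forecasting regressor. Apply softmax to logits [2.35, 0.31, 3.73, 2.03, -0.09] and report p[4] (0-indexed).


Exponentials: e^2.35=10.4856, e^0.31=1.3634, e^3.73=41.6791, e^2.03=7.6141, e^-0.09=0.9139
Sum = 62.0561
Softmax = [0.169, 0.022, 0.6716, 0.1227, 0.0147]
p[4] = 0.9139/62.0561 = 0.0147

0.0147


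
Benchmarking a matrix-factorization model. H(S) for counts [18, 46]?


Probabilities: [18/64, 46/64] ≈ [0.2812, 0.7188]
H = -((18/64)·log₂(18/64) + (46/64)·log₂(46/64))
  = 0.8571 bits

0.8571 bits


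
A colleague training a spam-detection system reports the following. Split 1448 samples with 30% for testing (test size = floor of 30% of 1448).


Test = ⌊1448·30/100⌋ = 434
Train = 1448 - 434 = 1014

Train: 1014, Test: 434


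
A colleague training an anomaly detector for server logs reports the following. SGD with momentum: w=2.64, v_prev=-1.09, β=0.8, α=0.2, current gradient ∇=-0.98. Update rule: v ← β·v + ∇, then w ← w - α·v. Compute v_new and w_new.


v_new = 0.8·-1.09 - 0.98 = -0.872 - 0.98 = -1.852
w_new = 2.64 - 0.2·-1.852 = 2.64 + 0.3704 = 3.0104

v_new=-1.852, w_new=3.0104


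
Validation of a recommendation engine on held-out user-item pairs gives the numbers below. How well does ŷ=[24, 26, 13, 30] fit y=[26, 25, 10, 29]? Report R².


ȳ = 22.5
SS_res = Σ(y-ŷ)² = 15
SS_tot = Σ(y-ȳ)² = 217
R² = 1 - SS_res/SS_tot = 1 - 0.0691 = 0.9309

0.9309


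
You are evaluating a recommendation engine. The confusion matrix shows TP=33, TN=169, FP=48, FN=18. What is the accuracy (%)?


Accuracy = (TP+TN)/(TP+TN+FP+FN)
= (33+169)/(268)
= 202/268 = 75.37%

75.37%
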